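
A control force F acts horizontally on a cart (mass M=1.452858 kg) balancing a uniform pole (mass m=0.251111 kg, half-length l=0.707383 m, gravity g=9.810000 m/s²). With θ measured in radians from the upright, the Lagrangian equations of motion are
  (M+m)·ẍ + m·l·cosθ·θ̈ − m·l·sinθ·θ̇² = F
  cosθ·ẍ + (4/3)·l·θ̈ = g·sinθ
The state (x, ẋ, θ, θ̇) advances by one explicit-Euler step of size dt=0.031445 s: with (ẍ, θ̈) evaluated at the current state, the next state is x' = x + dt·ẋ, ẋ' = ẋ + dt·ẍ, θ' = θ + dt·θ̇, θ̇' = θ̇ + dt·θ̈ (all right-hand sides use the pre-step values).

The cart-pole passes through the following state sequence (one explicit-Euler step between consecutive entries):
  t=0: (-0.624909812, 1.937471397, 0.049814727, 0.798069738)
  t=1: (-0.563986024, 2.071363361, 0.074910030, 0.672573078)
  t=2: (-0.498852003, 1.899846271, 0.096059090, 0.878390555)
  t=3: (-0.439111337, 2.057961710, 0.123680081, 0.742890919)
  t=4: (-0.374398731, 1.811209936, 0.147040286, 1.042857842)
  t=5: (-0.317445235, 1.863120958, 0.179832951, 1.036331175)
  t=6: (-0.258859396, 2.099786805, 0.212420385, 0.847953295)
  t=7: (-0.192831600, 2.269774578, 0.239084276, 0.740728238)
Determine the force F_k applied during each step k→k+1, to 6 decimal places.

step 0→1:
  ẍ = (ẋ'−ẋ)/dt = (2.071363361−1.937471397)/0.031445 = 4.257973
  θ̈ = (θ̇'−θ̇)/dt = (0.672573078−0.798069738)/0.031445 = -3.990989
  sinθ=0.049794, cosθ=0.998760
  F = (M+m)·ẍ + m·l·cosθ·θ̈ − m·l·sinθ·θ̇² = 7.255454 + -0.708047 − 0.005634 = 6.541774
step 1→2:
  ẍ = (ẋ'−ẋ)/dt = (1.899846271−2.071363361)/0.031445 = -5.454511
  θ̈ = (θ̇'−θ̇)/dt = (0.878390555−0.672573078)/0.031445 = 6.545317
  sinθ=0.074840, cosθ=0.997196
  F = (M+m)·ẍ + m·l·cosθ·θ̈ − m·l·sinθ·θ̇² = -9.294317 + 1.159395 − 0.006014 = -8.140936
step 2→3:
  ẍ = (ẋ'−ẋ)/dt = (2.057961710−1.899846271)/0.031445 = 5.028317
  θ̈ = (θ̇'−θ̇)/dt = (0.742890919−0.878390555)/0.031445 = -4.309100
  sinθ=0.095911, cosθ=0.995390
  F = (M+m)·ẍ + m·l·cosθ·θ̈ − m·l·sinθ·θ̇² = 8.568097 + -0.761904 − 0.013145 = 7.793048
step 3→4:
  ẍ = (ẋ'−ẋ)/dt = (1.811209936−2.057961710)/0.031445 = -7.847091
  θ̈ = (θ̇'−θ̇)/dt = (1.042857842−0.742890919)/0.031445 = 9.539416
  sinθ=0.123365, cosθ=0.992361
  F = (M+m)·ẍ + m·l·cosθ·θ̈ − m·l·sinθ·θ̇² = -13.371200 + 1.681558 − 0.012094 = -11.701735
step 4→5:
  ẍ = (ẋ'−ẋ)/dt = (1.863120958−1.811209936)/0.031445 = 1.650851
  θ̈ = (θ̇'−θ̇)/dt = (1.036331175−1.042857842)/0.031445 = -0.207558
  sinθ=0.146511, cosθ=0.989209
  F = (M+m)·ẍ + m·l·cosθ·θ̈ − m·l·sinθ·θ̇² = 2.813000 + -0.036471 − 0.028304 = 2.748225
step 5→6:
  ẍ = (ẋ'−ẋ)/dt = (2.099786805−1.863120958)/0.031445 = 7.526343
  θ̈ = (θ̇'−θ̇)/dt = (0.847953295−1.036331175)/0.031445 = -5.990710
  sinθ=0.178865, cosθ=0.983874
  F = (M+m)·ẍ + m·l·cosθ·θ̈ − m·l·sinθ·θ̇² = 12.824655 + -1.046979 − 0.034123 = 11.743553
step 6→7:
  ẍ = (ẋ'−ẋ)/dt = (2.269774578−2.099786805)/0.031445 = 5.405876
  θ̈ = (θ̇'−θ̇)/dt = (0.740728238−0.847953295)/0.031445 = -3.409924
  sinθ=0.210826, cosθ=0.977523
  F = (M+m)·ẍ + m·l·cosθ·θ̈ − m·l·sinθ·θ̇² = 9.211445 + -0.592096 − 0.026927 = 8.592422

F_0 = 6.541774 N
F_1 = -8.140936 N
F_2 = 7.793048 N
F_3 = -11.701735 N
F_4 = 2.748225 N
F_5 = 11.743553 N
F_6 = 8.592422 N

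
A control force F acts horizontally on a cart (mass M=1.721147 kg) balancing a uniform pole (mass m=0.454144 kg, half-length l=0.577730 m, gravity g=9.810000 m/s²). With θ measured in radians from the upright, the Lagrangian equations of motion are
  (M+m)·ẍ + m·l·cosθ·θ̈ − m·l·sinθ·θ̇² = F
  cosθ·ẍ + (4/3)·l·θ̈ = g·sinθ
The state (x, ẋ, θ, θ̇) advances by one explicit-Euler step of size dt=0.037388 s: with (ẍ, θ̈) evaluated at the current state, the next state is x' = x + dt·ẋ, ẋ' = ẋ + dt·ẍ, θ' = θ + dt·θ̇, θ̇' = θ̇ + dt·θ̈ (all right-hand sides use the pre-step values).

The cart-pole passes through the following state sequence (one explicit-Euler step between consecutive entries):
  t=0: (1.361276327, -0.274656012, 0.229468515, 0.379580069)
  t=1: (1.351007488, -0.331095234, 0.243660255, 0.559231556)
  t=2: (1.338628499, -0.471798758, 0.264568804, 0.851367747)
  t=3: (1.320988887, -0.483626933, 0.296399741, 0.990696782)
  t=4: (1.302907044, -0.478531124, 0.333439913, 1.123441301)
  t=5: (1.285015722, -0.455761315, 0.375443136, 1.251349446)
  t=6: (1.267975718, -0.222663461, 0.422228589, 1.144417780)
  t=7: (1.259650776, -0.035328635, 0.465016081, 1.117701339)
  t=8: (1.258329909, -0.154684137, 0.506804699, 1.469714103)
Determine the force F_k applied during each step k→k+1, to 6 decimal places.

step 0→1:
  ẍ = (ẋ'−ẋ)/dt = (-0.331095234−-0.274656012)/0.037388 = -1.509554
  θ̈ = (θ̇'−θ̇)/dt = (0.559231556−0.379580069)/0.037388 = 4.805057
  sinθ=0.227460, cosθ=0.973787
  F = (M+m)·ẍ + m·l·cosθ·θ̈ − m·l·sinθ·θ̇² = -3.283720 + 1.227669 − 0.008599 = -2.064650
step 1→2:
  ẍ = (ẋ'−ẋ)/dt = (-0.471798758−-0.331095234)/0.037388 = -3.763334
  θ̈ = (θ̇'−θ̇)/dt = (0.851367747−0.559231556)/0.037388 = 7.813635
  sinθ=0.241256, cosθ=0.970461
  F = (M+m)·ẍ + m·l·cosθ·θ̈ − m·l·sinθ·θ̇² = -8.186346 + 1.989527 − 0.019796 = -6.216615
step 2→3:
  ẍ = (ẋ'−ẋ)/dt = (-0.483626933−-0.471798758)/0.037388 = -0.316363
  θ̈ = (θ̇'−θ̇)/dt = (0.990696782−0.851367747)/0.037388 = 3.726571
  sinθ=0.261493, cosθ=0.965205
  F = (M+m)·ẍ + m·l·cosθ·θ̈ − m·l·sinθ·θ̇² = -0.688181 + 0.943730 − 0.049729 = 0.205819
step 3→4:
  ẍ = (ẋ'−ẋ)/dt = (-0.478531124−-0.483626933)/0.037388 = 0.136295
  θ̈ = (θ̇'−θ̇)/dt = (1.123441301−0.990696782)/0.037388 = 3.550458
  sinθ=0.292079, cosθ=0.956394
  F = (M+m)·ẍ + m·l·cosθ·θ̈ − m·l·sinθ·θ̇² = 0.296482 + 0.890922 − 0.075214 = 1.112190
step 4→5:
  ẍ = (ẋ'−ẋ)/dt = (-0.455761315−-0.478531124)/0.037388 = 0.609014
  θ̈ = (θ̇'−θ̇)/dt = (1.251349446−1.123441301)/0.037388 = 3.421102
  sinθ=0.327295, cosθ=0.944922
  F = (M+m)·ẍ + m·l·cosθ·θ̈ − m·l·sinθ·θ̇² = 1.324782 + 0.848165 − 0.108383 = 2.064565
step 5→6:
  ẍ = (ẋ'−ẋ)/dt = (-0.222663461−-0.455761315)/0.037388 = 6.234563
  θ̈ = (θ̇'−θ̇)/dt = (1.144417780−1.251349446)/0.037388 = -2.860053
  sinθ=0.366685, cosθ=0.930345
  F = (M+m)·ẍ + m·l·cosθ·θ̈ − m·l·sinθ·θ̇² = 13.561990 + -0.698131 − 0.150650 = 12.713209
step 6→7:
  ẍ = (ẋ'−ẋ)/dt = (-0.035328635−-0.222663461)/0.037388 = 5.010560
  θ̈ = (θ̇'−θ̇)/dt = (1.117701339−1.144417780)/0.037388 = -0.714573
  sinθ=0.409794, cosθ=0.912178
  F = (M+m)·ẍ + m·l·cosθ·θ̈ − m·l·sinθ·θ̇² = 10.899427 + -0.171019 − 0.140817 = 10.587591
step 7→8:
  ẍ = (ẋ'−ẋ)/dt = (-0.154684137−-0.035328635)/0.037388 = -3.192348
  θ̈ = (θ̇'−θ̇)/dt = (1.469714103−1.117701339)/0.037388 = 9.415127
  sinθ=0.448437, cosθ=0.893814
  F = (M+m)·ẍ + m·l·cosθ·θ̈ − m·l·sinθ·θ̇² = -6.944286 + 2.207964 − 0.146985 = -4.883306

F_0 = -2.064650 N
F_1 = -6.216615 N
F_2 = 0.205819 N
F_3 = 1.112190 N
F_4 = 2.064565 N
F_5 = 12.713209 N
F_6 = 10.587591 N
F_7 = -4.883306 N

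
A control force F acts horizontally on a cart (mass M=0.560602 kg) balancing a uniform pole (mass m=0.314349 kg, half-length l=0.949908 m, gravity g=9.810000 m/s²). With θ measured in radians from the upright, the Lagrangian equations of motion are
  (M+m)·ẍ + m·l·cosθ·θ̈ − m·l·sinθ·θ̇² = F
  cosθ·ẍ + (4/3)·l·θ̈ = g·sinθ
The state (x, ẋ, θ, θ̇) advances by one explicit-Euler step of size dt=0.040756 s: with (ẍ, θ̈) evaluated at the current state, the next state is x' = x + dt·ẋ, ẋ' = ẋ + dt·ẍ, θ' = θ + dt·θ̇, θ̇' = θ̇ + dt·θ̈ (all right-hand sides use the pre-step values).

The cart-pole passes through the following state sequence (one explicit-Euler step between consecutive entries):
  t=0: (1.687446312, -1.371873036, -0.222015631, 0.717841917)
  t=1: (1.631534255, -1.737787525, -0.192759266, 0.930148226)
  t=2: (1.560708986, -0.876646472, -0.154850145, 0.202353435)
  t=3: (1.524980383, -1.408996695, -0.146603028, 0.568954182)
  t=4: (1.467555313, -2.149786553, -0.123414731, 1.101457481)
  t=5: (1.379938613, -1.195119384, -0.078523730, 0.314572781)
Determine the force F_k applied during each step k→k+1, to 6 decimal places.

step 0→1:
  ẍ = (ẋ'−ẋ)/dt = (-1.737787525−-1.371873036)/0.040756 = -8.978175
  θ̈ = (θ̇'−θ̇)/dt = (0.930148226−0.717841917)/0.040756 = 5.209204
  sinθ=-0.220196, cosθ=0.975456
  F = (M+m)·ẍ + m·l·cosθ·θ̈ − m·l·sinθ·θ̇² = -7.855463 + 1.517304 − -0.033881 = -6.304278
step 1→2:
  ẍ = (ẋ'−ẋ)/dt = (-0.876646472−-1.737787525)/0.040756 = 21.129185
  θ̈ = (θ̇'−θ̇)/dt = (0.202353435−0.930148226)/0.040756 = -17.857366
  sinθ=-0.191568, cosθ=0.981479
  F = (M+m)·ẍ + m·l·cosθ·θ̈ − m·l·sinθ·θ̇² = 18.487001 + -5.233500 − -0.049490 = 13.302992
step 2→3:
  ẍ = (ẋ'−ẋ)/dt = (-1.408996695−-0.876646472)/0.040756 = -13.061886
  θ̈ = (θ̇'−θ̇)/dt = (0.568954182−0.202353435)/0.040756 = 8.995013
  sinθ=-0.154232, cosθ=0.988035
  F = (M+m)·ẍ + m·l·cosθ·θ̈ − m·l·sinθ·θ̇² = -11.428510 + 2.653796 − -0.001886 = -8.772828
step 3→4:
  ẍ = (ẋ'−ẋ)/dt = (-2.149786553−-1.408996695)/0.040756 = -18.176216
  θ̈ = (θ̇'−θ̇)/dt = (1.101457481−0.568954182)/0.040756 = 13.065642
  sinθ=-0.146078, cosθ=0.989273
  F = (M+m)·ẍ + m·l·cosθ·θ̈ − m·l·sinθ·θ̇² = -15.903298 + 3.859584 − -0.014120 = -12.029594
step 4→5:
  ẍ = (ẋ'−ẋ)/dt = (-1.195119384−-2.149786553)/0.040756 = 23.423966
  θ̈ = (θ̇'−θ̇)/dt = (0.314572781−1.101457481)/0.040756 = -19.307211
  sinθ=-0.123102, cosθ=0.992394
  F = (M+m)·ẍ + m·l·cosθ·θ̈ − m·l·sinθ·θ̇² = 20.494823 + -5.721334 − -0.044596 = 14.818084

F_0 = -6.304278 N
F_1 = 13.302992 N
F_2 = -8.772828 N
F_3 = -12.029594 N
F_4 = 14.818084 N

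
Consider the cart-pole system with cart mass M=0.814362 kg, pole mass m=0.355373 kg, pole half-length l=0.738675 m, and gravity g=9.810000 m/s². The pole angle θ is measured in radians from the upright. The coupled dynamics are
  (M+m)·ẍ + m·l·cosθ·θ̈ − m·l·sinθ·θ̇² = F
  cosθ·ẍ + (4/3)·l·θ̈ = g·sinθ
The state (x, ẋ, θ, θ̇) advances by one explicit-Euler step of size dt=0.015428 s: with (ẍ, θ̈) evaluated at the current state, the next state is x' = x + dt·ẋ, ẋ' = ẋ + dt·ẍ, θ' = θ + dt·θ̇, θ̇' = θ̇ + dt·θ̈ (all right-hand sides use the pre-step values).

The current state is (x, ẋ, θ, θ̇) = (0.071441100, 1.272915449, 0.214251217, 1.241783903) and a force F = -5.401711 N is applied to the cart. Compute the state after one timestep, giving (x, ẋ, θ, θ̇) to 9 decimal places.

(0.091079640, 1.174155543, 0.233409459, 1.372437748)

sinθ=0.212615825, cosθ=0.977135871
temp = (F + m·l·θ̇²·sinθ)/(M+m) = (-5.401711 + 0.086064781)/1.169735 = -4.544316635
θ̈ = (g·sinθ − cosθ·temp)/(l·(4/3 − m·cos²θ/(M+m))) = 8.468618398
ẍ = temp − m·l·θ̈·cosθ/(M+m) = -6.401342125
Euler: x'=0.071441100+0.015428·1.272915449=0.091079640, ẋ'=1.272915449+0.015428·-6.401342125=1.174155543
       θ'=0.214251217+0.015428·1.241783903=0.233409459, θ̇'=1.241783903+0.015428·8.468618398=1.372437748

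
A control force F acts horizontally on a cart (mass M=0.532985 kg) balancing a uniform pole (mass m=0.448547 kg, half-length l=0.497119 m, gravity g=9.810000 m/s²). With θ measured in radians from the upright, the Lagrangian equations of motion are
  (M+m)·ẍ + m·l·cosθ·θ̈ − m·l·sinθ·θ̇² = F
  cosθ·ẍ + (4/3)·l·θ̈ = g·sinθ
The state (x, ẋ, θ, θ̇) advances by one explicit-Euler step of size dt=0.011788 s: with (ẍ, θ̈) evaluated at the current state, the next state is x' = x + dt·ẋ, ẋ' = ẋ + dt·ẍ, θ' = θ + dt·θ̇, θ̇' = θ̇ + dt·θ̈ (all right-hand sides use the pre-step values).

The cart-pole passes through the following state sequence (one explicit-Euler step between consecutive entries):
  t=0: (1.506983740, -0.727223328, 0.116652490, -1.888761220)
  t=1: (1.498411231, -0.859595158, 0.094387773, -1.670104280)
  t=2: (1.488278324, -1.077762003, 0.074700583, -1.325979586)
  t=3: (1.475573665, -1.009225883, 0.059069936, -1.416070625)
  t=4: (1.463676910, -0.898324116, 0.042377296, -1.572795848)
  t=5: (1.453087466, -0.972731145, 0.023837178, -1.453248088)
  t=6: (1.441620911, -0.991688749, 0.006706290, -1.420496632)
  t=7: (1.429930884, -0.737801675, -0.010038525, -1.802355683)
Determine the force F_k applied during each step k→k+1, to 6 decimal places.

F_0 = -7.006576 N
F_1 = -11.743886 N
F_2 = 3.978020 N
F_3 = 6.248442 N
F_4 = -3.959566 N
F_5 = -0.970387 N
F_6 = 13.913915 N

step 0→1:
  ẍ = (ẋ'−ẋ)/dt = (-0.859595158−-0.727223328)/0.011788 = -11.229371
  θ̈ = (θ̇'−θ̇)/dt = (-1.670104280−-1.888761220)/0.011788 = 18.549113
  sinθ=0.116388, cosθ=0.993204
  F = (M+m)·ẍ + m·l·cosθ·θ̈ − m·l·sinθ·θ̇² = -11.021987 + 4.107994 − 0.092583 = -7.006576
step 1→2:
  ẍ = (ẋ'−ẋ)/dt = (-1.077762003−-0.859595158)/0.011788 = -18.507537
  θ̈ = (θ̇'−θ̇)/dt = (-1.325979586−-1.670104280)/0.011788 = 29.192797
  sinθ=0.094248, cosθ=0.995549
  F = (M+m)·ẍ + m·l·cosθ·θ̈ − m·l·sinθ·θ̇² = -18.165740 + 6.480471 − 0.058617 = -11.743886
step 2→3:
  ẍ = (ẋ'−ẋ)/dt = (-1.009225883−-1.077762003)/0.011788 = 5.814058
  θ̈ = (θ̇'−θ̇)/dt = (-1.416070625−-1.325979586)/0.011788 = -7.642606
  sinθ=0.074631, cosθ=0.997211
  F = (M+m)·ẍ + m·l·cosθ·θ̈ − m·l·sinθ·θ̇² = 5.706684 + -1.699405 − 0.029259 = 3.978020
step 3→4:
  ẍ = (ẋ'−ẋ)/dt = (-0.898324116−-1.009225883)/0.011788 = 9.408022
  θ̈ = (θ̇'−θ̇)/dt = (-1.572795848−-1.416070625)/0.011788 = -13.295319
  sinθ=0.059036, cosθ=0.998256
  F = (M+m)·ẍ + m·l·cosθ·θ̈ − m·l·sinθ·θ̇² = 9.234275 + -2.959436 − 0.026397 = 6.248442
step 4→5:
  ẍ = (ẋ'−ẋ)/dt = (-0.972731145−-0.898324116)/0.011788 = -6.312100
  θ̈ = (θ̇'−θ̇)/dt = (-1.453248088−-1.572795848)/0.011788 = 10.141479
  sinθ=0.042365, cosθ=0.999102
  F = (M+m)·ẍ + m·l·cosθ·θ̈ − m·l·sinθ·θ̇² = -6.195528 + 2.259329 − 0.023368 = -3.959566
step 5→6:
  ẍ = (ẋ'−ẋ)/dt = (-0.991688749−-0.972731145)/0.011788 = -1.608212
  θ̈ = (θ̇'−θ̇)/dt = (-1.420496632−-1.453248088)/0.011788 = 2.778373
  sinθ=0.023835, cosθ=0.999716
  F = (M+m)·ẍ + m·l·cosθ·θ̈ − m·l·sinθ·θ̇² = -1.578512 + 0.619349 − 0.011224 = -0.970387
step 6→7:
  ẍ = (ẋ'−ẋ)/dt = (-0.737801675−-0.991688749)/0.011788 = 21.537757
  θ̈ = (θ̇'−θ̇)/dt = (-1.802355683−-1.420496632)/0.011788 = -32.393880
  sinθ=0.006706, cosθ=0.999978
  F = (M+m)·ẍ + m·l·cosθ·θ̈ − m·l·sinθ·θ̇² = 21.139997 + -7.223065 − 0.003017 = 13.913915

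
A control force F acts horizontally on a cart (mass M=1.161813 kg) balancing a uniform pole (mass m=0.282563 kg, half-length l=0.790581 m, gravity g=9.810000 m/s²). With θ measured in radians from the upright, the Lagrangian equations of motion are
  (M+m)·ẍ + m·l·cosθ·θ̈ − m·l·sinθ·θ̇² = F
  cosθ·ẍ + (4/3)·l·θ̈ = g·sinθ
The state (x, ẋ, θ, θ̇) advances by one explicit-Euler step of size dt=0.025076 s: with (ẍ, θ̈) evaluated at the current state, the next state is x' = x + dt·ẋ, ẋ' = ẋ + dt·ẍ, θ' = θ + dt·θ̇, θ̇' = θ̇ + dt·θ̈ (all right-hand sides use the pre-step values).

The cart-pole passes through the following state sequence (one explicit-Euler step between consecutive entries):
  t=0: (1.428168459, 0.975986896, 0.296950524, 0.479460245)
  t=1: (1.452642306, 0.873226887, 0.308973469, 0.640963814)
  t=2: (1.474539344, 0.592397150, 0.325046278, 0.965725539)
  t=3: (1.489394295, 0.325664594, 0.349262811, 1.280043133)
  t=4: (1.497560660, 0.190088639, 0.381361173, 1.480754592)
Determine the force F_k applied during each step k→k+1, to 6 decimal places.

step 0→1:
  ẍ = (ẋ'−ẋ)/dt = (0.873226887−0.975986896)/0.025076 = -4.097943
  θ̈ = (θ̇'−θ̇)/dt = (0.640963814−0.479460245)/0.025076 = 6.440563
  sinθ=0.292606, cosθ=0.956233
  F = (M+m)·ẍ + m·l·cosθ·θ̈ − m·l·sinθ·θ̇² = -5.918970 + 1.375781 − 0.015026 = -4.558215
step 1→2:
  ẍ = (ẋ'−ẋ)/dt = (0.592397150−0.873226887)/0.025076 = -11.199144
  θ̈ = (θ̇'−θ̇)/dt = (0.965725539−0.640963814)/0.025076 = 12.951098
  sinθ=0.304081, cosθ=0.952646
  F = (M+m)·ẍ + m·l·cosθ·θ̈ − m·l·sinθ·θ̇² = -16.175775 + 2.756131 − 0.027907 = -13.447551
step 2→3:
  ẍ = (ẋ'−ẋ)/dt = (0.325664594−0.592397150)/0.025076 = -10.636966
  θ̈ = (θ̇'−θ̇)/dt = (1.280043133−0.965725539)/0.025076 = 12.534599
  sinθ=0.319353, cosθ=0.947636
  F = (M+m)·ẍ + m·l·cosθ·θ̈ − m·l·sinθ·θ̇² = -15.363778 + 2.653467 − 0.066533 = -12.776845
step 3→4:
  ẍ = (ẋ'−ẋ)/dt = (0.190088639−0.325664594)/0.025076 = -5.406602
  θ̈ = (θ̇'−θ̇)/dt = (1.480754592−1.280043133)/0.025076 = 8.004126
  sinθ=0.342205, cosθ=0.939625
  F = (M+m)·ẍ + m·l·cosθ·θ̈ − m·l·sinθ·θ̇² = -7.809166 + 1.680081 − 0.125256 = -6.254341

F_0 = -4.558215 N
F_1 = -13.447551 N
F_2 = -12.776845 N
F_3 = -6.254341 N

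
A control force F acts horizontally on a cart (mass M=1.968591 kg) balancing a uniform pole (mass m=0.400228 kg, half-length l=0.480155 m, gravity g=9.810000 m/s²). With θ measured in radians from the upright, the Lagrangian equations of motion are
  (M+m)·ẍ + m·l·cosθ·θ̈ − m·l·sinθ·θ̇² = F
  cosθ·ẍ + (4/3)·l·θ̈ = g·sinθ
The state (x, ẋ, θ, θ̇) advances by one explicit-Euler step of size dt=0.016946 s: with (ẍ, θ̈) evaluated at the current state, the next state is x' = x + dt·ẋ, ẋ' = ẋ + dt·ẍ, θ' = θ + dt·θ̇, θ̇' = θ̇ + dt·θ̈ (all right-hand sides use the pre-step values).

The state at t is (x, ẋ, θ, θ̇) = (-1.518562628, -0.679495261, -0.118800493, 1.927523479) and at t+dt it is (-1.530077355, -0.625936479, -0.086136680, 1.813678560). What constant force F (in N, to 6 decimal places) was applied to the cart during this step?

ẍ = (ẋ'−ẋ)/dt = (-0.625936479−-0.679495261)/0.016946 = 3.160556
θ̈ = (θ̇'−θ̇)/dt = (1.813678560−1.927523479)/0.016946 = -6.718100
sinθ=-0.118521, cosθ=0.992952
F = (M+m)·ẍ + m·l·cosθ·θ̈ − m·l·sinθ·θ̇² = 7.486785 + -1.281927 − -0.084622 = 6.289480

F = 6.289480 N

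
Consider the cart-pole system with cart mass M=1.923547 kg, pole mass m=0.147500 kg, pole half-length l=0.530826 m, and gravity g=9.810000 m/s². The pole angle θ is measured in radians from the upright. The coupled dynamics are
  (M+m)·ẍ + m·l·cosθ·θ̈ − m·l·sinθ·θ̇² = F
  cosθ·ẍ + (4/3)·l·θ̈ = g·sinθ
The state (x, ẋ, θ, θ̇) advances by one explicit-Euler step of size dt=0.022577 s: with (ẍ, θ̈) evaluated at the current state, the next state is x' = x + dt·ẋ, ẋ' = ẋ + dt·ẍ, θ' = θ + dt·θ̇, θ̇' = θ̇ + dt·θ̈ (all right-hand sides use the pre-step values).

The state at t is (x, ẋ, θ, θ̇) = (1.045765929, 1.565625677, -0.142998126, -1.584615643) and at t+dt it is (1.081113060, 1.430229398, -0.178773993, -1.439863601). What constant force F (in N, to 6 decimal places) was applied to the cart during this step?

F = -11.895360 N

ẍ = (ẋ'−ẋ)/dt = (1.430229398−1.565625677)/0.022577 = -5.997089
θ̈ = (θ̇'−θ̇)/dt = (-1.439863601−-1.584615643)/0.022577 = 6.411483
sinθ=-0.142511, cosθ=0.989793
F = (M+m)·ẍ + m·l·cosθ·θ̈ − m·l·sinθ·θ̇² = -12.420253 + 0.496875 − -0.028018 = -11.895360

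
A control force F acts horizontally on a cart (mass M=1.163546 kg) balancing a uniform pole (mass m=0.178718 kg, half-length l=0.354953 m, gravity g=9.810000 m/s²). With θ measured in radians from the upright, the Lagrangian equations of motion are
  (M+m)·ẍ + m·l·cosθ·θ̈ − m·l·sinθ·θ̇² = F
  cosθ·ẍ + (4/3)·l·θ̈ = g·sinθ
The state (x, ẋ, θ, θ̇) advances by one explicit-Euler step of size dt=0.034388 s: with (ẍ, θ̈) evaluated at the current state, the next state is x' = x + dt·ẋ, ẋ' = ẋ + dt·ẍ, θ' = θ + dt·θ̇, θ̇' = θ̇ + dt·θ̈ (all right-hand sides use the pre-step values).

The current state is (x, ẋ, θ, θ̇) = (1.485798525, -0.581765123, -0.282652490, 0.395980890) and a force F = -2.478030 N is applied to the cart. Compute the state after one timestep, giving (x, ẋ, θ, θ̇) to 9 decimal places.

(1.465792786, -0.641830687, -0.269035499, 0.319058572)

sinθ=-0.278903863, cosθ=0.960319028
temp = (F + m·l·θ̇²·sinθ)/(M+m) = (-2.478030 + -0.002774228)/1.342264 = -1.848223768
θ̈ = (g·sinθ − cosθ·temp)/(l·(4/3 − m·cos²θ/(M+m))) = -2.236894198
ẍ = temp − m·l·θ̈·cosθ/(M+m) = -1.746701297
Euler: x'=1.485798525+0.034388·-0.581765123=1.465792786, ẋ'=-0.581765123+0.034388·-1.746701297=-0.641830687
       θ'=-0.282652490+0.034388·0.395980890=-0.269035499, θ̇'=0.395980890+0.034388·-2.236894198=0.319058572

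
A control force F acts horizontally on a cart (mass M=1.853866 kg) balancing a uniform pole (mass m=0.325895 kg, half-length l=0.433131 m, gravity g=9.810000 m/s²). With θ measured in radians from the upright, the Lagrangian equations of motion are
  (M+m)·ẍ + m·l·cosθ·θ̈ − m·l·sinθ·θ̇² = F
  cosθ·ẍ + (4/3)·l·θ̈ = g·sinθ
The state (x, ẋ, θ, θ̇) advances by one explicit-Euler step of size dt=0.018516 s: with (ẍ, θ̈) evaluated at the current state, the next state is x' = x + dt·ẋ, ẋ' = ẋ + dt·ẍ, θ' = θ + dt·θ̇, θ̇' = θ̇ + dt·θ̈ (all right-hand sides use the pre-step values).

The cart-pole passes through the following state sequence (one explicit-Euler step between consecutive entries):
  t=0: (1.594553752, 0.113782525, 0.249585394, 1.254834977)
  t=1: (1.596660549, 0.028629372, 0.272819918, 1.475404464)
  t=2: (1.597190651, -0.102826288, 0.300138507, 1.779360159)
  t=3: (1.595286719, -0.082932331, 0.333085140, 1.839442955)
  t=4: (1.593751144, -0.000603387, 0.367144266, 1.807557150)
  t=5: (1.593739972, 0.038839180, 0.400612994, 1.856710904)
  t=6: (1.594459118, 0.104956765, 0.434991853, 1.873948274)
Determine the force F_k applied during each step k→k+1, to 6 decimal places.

step 0→1:
  ẍ = (ẋ'−ẋ)/dt = (0.028629372−0.113782525)/0.018516 = -4.598896
  θ̈ = (θ̇'−θ̇)/dt = (1.475404464−1.254834977)/0.018516 = 11.912372
  sinθ=0.247002, cosθ=0.969015
  F = (M+m)·ẍ + m·l·cosθ·θ̈ − m·l·sinθ·θ̇² = -10.024494 + 1.629392 − 0.054900 = -8.450001
step 1→2:
  ẍ = (ẋ'−ẋ)/dt = (-0.102826288−0.028629372)/0.018516 = -7.099571
  θ̈ = (θ̇'−θ̇)/dt = (1.779360159−1.475404464)/0.018516 = 16.415840
  sinθ=0.269448, cosθ=0.963015
  F = (M+m)·ẍ + m·l·cosθ·θ̈ − m·l·sinθ·θ̇² = -15.475368 + 2.231480 − 0.082793 = -13.326681
step 2→3:
  ẍ = (ẋ'−ẋ)/dt = (-0.082932331−-0.102826288)/0.018516 = 1.074420
  θ̈ = (θ̇'−θ̇)/dt = (1.839442955−1.779360159)/0.018516 = 3.244912
  sinθ=0.295653, cosθ=0.955296
  F = (M+m)·ẍ + m·l·cosθ·θ̈ − m·l·sinθ·θ̇² = 2.341978 + 0.437560 − 0.132131 = 2.647407
step 3→4:
  ẍ = (ẋ'−ẋ)/dt = (-0.000603387−-0.082932331)/0.018516 = 4.446368
  θ̈ = (θ̇'−θ̇)/dt = (1.807557150−1.839442955)/0.018516 = -1.722068
  sinθ=0.326960, cosθ=0.945038
  F = (M+m)·ẍ + m·l·cosθ·θ̈ − m·l·sinθ·θ̇² = 9.692019 + -0.229719 − 0.156158 = 9.306142
step 4→5:
  ẍ = (ẋ'−ẋ)/dt = (0.038839180−-0.000603387)/0.018516 = 2.130188
  θ̈ = (θ̇'−θ̇)/dt = (1.856710904−1.807557150)/0.018516 = 2.654664
  sinθ=0.358951, cosθ=0.933356
  F = (M+m)·ẍ + m·l·cosθ·θ̈ − m·l·sinθ·θ̇² = 4.643301 + 0.349747 − 0.165545 = 4.827503
step 5→6:
  ẍ = (ẋ'−ẋ)/dt = (0.104956765−0.038839180)/0.018516 = 3.570835
  θ̈ = (θ̇'−θ̇)/dt = (1.873948274−1.856710904)/0.018516 = 0.930945
  sinθ=0.389983, cosθ=0.920822
  F = (M+m)·ẍ + m·l·cosθ·θ̈ − m·l·sinθ·θ̇² = 7.783567 + 0.121003 − 0.189772 = 7.714799

F_0 = -8.450001 N
F_1 = -13.326681 N
F_2 = 2.647407 N
F_3 = 9.306142 N
F_4 = 4.827503 N
F_5 = 7.714799 N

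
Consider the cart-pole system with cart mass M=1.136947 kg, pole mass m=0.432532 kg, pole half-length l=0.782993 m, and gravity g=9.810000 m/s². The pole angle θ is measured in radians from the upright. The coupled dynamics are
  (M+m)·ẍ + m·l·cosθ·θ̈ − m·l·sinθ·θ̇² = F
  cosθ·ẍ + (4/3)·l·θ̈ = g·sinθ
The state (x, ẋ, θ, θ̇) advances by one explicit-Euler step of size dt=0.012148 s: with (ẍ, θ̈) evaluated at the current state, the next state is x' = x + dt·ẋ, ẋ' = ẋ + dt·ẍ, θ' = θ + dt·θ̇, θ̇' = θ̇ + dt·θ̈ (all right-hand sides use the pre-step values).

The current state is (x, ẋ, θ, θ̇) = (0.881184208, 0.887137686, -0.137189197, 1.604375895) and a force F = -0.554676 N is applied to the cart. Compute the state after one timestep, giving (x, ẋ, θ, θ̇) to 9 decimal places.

(0.891961157, 0.884780536, -0.117699239, 1.591001392)

sinθ=-0.136759265, cosθ=0.990604312
temp = (F + m·l·θ̇²·sinθ)/(M+m) = (-0.554676 + -0.119218907)/1.569479 = -0.429374912
θ̈ = (g·sinθ − cosθ·temp)/(l·(4/3 − m·cos²θ/(M+m))) = -1.100963352
ẍ = temp − m·l·θ̈·cosθ/(M+m) = -0.194036027
Euler: x'=0.881184208+0.012148·0.887137686=0.891961157, ẋ'=0.887137686+0.012148·-0.194036027=0.884780536
       θ'=-0.137189197+0.012148·1.604375895=-0.117699239, θ̇'=1.604375895+0.012148·-1.100963352=1.591001392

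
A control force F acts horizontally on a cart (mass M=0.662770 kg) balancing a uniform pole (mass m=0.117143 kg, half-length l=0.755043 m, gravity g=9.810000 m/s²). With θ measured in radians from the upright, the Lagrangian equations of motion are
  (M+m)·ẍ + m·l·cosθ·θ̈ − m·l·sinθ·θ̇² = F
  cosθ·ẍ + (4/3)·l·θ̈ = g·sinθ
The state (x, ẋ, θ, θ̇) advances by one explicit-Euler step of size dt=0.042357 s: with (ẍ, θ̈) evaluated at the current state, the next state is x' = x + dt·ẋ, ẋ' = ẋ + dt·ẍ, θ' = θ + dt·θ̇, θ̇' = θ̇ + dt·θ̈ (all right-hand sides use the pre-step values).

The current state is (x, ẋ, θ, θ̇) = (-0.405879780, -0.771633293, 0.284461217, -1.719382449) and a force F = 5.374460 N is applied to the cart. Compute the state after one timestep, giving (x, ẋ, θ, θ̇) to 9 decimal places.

(-0.438563851, -0.455569639, 0.211633335, -1.904884842)

sinθ=0.280640361, cosθ=0.959812996
temp = (F + m·l·θ̇²·sinθ)/(M+m) = (5.374460 + 0.073380917)/0.779913 = 6.985190550
θ̈ = (g·sinθ − cosθ·temp)/(l·(4/3 − m·cos²θ/(M+m))) = -4.379497916
ẍ = temp − m·l·θ̈·cosθ/(M+m) = 7.461898965
Euler: x'=-0.405879780+0.042357·-0.771633293=-0.438563851, ẋ'=-0.771633293+0.042357·7.461898965=-0.455569639
       θ'=0.284461217+0.042357·-1.719382449=0.211633335, θ̇'=-1.719382449+0.042357·-4.379497916=-1.904884842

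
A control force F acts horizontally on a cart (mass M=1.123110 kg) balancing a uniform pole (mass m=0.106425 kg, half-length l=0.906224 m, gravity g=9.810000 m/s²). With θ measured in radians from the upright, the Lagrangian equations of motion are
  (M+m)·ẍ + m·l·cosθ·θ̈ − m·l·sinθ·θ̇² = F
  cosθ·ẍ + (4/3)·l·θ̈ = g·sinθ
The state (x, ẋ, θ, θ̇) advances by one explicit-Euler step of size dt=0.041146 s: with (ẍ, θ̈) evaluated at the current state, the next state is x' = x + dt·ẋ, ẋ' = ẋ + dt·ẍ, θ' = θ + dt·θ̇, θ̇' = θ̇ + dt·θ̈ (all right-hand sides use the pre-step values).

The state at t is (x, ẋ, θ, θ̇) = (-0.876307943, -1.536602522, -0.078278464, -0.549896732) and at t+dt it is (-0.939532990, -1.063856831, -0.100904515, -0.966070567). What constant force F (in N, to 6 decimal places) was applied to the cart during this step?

F = 13.156474 N

ẍ = (ẋ'−ẋ)/dt = (-1.063856831−-1.536602522)/0.041146 = 11.489469
θ̈ = (θ̇'−θ̇)/dt = (-0.966070567−-0.549896732)/0.041146 = -10.114564
sinθ=-0.078199, cosθ=0.996938
F = (M+m)·ẍ + m·l·cosθ·θ̈ − m·l·sinθ·θ̇² = 14.126704 + -0.972511 − -0.002281 = 13.156474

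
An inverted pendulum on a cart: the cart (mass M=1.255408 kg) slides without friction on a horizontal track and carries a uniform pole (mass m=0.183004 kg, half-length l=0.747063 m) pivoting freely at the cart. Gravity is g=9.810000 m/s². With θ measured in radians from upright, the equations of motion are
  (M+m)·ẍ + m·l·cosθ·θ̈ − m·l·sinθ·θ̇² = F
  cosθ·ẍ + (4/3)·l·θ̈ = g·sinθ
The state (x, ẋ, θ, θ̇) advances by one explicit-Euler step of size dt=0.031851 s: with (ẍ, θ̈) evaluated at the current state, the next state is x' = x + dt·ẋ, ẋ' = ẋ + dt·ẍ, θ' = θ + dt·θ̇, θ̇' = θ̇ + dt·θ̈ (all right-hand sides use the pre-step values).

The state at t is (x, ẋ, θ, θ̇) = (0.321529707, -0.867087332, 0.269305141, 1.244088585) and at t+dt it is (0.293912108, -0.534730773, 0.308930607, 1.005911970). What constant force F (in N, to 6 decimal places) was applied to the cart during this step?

ẍ = (ẋ'−ẋ)/dt = (-0.534730773−-0.867087332)/0.031851 = 10.434729
θ̈ = (θ̇'−θ̇)/dt = (1.005911970−1.244088585)/0.031851 = -7.477838
sinθ=0.266062, cosθ=0.963956
F = (M+m)·ẍ + m·l·cosθ·θ̈ − m·l·sinθ·θ̇² = 15.009440 + -0.985487 − 0.056299 = 13.967653

F = 13.967653 N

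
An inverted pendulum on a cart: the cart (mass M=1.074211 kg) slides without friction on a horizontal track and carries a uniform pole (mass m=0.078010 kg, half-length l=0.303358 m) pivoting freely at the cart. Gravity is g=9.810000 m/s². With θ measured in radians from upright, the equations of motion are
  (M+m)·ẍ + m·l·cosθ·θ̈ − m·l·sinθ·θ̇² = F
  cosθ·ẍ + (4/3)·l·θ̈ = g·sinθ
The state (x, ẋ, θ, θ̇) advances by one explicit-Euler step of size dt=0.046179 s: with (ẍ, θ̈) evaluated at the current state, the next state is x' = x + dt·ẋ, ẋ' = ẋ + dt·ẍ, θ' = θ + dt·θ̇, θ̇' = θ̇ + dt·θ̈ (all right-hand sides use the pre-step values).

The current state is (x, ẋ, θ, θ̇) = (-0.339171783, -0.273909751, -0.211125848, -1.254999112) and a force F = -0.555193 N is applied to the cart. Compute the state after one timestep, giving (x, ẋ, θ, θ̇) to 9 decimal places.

(-0.351820661, -0.292671253, -0.269080452, -1.444353397)

sinθ=-0.209560882, cosθ=0.977795601
temp = (F + m·l·θ̇²·sinθ)/(M+m) = (-0.555193 + -0.007810931)/1.152221 = -0.488624952
θ̈ = (g·sinθ − cosθ·temp)/(l·(4/3 − m·cos²θ/(M+m))) = -4.100441425
ẍ = temp − m·l·θ̈·cosθ/(M+m) = -0.406277790
Euler: x'=-0.339171783+0.046179·-0.273909751=-0.351820661, ẋ'=-0.273909751+0.046179·-0.406277790=-0.292671253
       θ'=-0.211125848+0.046179·-1.254999112=-0.269080452, θ̇'=-1.254999112+0.046179·-4.100441425=-1.444353397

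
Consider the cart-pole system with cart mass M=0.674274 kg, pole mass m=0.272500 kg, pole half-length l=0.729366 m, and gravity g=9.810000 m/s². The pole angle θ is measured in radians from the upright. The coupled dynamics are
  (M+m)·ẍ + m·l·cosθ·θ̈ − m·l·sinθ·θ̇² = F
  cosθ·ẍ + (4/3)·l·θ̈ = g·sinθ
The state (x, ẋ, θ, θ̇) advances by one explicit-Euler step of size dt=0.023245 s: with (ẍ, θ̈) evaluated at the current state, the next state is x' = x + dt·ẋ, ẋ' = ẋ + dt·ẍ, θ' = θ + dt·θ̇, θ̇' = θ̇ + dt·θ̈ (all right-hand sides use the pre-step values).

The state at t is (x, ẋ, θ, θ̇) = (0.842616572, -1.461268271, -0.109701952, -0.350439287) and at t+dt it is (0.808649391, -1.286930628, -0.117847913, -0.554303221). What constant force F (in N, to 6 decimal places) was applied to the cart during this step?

ẍ = (ẋ'−ẋ)/dt = (-1.286930628−-1.461268271)/0.023245 = 7.500006
θ̈ = (θ̇'−θ̇)/dt = (-0.554303221−-0.350439287)/0.023245 = -8.770227
sinθ=-0.109482, cosθ=0.993989
F = (M+m)·ẍ + m·l·cosθ·θ̈ − m·l·sinθ·θ̇² = 7.100811 + -1.732624 − -0.002672 = 5.370859

F = 5.370859 N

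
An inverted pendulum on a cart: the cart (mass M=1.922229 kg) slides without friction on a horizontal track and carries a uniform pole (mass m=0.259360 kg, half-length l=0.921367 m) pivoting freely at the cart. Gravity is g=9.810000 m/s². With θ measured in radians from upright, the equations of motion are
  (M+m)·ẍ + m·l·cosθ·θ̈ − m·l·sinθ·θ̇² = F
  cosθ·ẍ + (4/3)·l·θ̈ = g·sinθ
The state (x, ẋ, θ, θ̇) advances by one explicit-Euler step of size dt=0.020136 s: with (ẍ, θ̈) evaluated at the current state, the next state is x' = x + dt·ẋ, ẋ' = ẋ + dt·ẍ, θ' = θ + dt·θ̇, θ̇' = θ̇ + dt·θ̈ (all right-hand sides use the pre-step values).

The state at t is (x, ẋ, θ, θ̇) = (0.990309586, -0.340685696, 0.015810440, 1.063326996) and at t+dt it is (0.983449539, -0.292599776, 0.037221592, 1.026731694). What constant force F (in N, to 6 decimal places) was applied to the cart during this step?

ẍ = (ẋ'−ẋ)/dt = (-0.292599776−-0.340685696)/0.020136 = 2.388057
θ̈ = (θ̇'−θ̇)/dt = (1.026731694−1.063326996)/0.020136 = -1.817407
sinθ=0.015810, cosθ=0.999875
F = (M+m)·ẍ + m·l·cosθ·θ̈ − m·l·sinθ·θ̇² = 5.209759 + -0.434244 − 0.004272 = 4.771244

F = 4.771244 N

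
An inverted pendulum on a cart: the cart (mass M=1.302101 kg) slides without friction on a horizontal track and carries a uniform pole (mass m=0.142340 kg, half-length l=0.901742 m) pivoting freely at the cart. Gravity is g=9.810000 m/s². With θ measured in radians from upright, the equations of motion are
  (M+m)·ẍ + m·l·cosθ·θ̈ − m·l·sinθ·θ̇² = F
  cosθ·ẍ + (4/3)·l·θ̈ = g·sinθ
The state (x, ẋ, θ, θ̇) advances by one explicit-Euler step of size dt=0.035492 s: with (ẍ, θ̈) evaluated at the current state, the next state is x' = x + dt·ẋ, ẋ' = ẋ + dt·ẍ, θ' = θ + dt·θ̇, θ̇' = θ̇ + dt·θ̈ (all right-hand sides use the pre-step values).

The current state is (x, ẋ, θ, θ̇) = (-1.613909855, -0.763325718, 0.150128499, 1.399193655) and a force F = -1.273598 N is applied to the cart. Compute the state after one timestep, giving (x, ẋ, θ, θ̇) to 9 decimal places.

(-1.641001811, -0.800163515, 0.199788680, 1.472799958)

sinθ=0.149565187, cosθ=0.988751867
temp = (F + m·l·θ̇²·sinθ)/(M+m) = (-1.273598 + 0.037583345)/1.444441 = -0.855704494
θ̈ = (g·sinθ − cosθ·temp)/(l·(4/3 − m·cos²θ/(M+m))) = 2.073884343
ẍ = temp − m·l·θ̈·cosθ/(M+m) = -1.037918309
Euler: x'=-1.613909855+0.035492·-0.763325718=-1.641001811, ẋ'=-0.763325718+0.035492·-1.037918309=-0.800163515
       θ'=0.150128499+0.035492·1.399193655=0.199788680, θ̇'=1.399193655+0.035492·2.073884343=1.472799958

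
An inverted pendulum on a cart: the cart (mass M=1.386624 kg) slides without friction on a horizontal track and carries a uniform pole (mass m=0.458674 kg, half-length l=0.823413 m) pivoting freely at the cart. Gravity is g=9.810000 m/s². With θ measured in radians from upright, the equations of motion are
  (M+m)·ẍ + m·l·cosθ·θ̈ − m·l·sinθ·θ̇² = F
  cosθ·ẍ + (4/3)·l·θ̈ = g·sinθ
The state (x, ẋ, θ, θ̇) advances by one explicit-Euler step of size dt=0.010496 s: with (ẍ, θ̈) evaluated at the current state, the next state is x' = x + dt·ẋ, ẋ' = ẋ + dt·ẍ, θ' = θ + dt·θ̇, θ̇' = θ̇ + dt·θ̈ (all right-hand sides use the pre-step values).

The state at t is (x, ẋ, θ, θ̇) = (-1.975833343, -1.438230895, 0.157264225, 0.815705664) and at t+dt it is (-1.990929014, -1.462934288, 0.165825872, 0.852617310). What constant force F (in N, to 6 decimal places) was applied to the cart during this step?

F = -3.070649 N

ẍ = (ẋ'−ẋ)/dt = (-1.462934288−-1.438230895)/0.010496 = -2.353601
θ̈ = (θ̇'−θ̇)/dt = (0.852617310−0.815705664)/0.010496 = 3.516735
sinθ=0.156617, cosθ=0.987659
F = (M+m)·ẍ + m·l·cosθ·θ̈ − m·l·sinθ·θ̇² = -4.343095 + 1.311803 − 0.039357 = -3.070649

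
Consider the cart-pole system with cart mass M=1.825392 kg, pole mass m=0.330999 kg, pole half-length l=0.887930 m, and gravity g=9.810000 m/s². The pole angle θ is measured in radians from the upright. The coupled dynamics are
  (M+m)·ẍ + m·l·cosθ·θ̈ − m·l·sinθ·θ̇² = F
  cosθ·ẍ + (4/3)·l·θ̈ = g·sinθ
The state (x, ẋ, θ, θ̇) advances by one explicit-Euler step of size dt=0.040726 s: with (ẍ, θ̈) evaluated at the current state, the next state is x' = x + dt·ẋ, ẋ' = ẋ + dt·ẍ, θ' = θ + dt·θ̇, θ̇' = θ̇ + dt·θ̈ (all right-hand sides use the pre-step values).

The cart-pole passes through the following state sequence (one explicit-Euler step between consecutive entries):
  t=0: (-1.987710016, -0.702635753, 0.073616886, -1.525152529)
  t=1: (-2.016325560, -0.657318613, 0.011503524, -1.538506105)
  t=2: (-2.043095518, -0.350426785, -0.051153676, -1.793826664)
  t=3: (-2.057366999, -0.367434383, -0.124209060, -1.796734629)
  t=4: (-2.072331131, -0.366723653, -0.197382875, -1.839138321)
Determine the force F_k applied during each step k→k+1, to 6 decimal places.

F_0 = 2.253097 N
F_1 = 14.399109 N
F_2 = -0.873133 N
F_3 = -0.148475 N

step 0→1:
  ẍ = (ẋ'−ẋ)/dt = (-0.657318613−-0.702635753)/0.040726 = 1.112732
  θ̈ = (θ̇'−θ̇)/dt = (-1.538506105−-1.525152529)/0.040726 = -0.327888
  sinθ=0.073550, cosθ=0.997292
  F = (M+m)·ẍ + m·l·cosθ·θ̈ − m·l·sinθ·θ̇² = 2.399486 + -0.096107 − 0.050283 = 2.253097
step 1→2:
  ẍ = (ẋ'−ẋ)/dt = (-0.350426785−-0.657318613)/0.040726 = 7.535526
  θ̈ = (θ̇'−θ̇)/dt = (-1.793826664−-1.538506105)/0.040726 = -6.269228
  sinθ=0.011503, cosθ=0.999934
  F = (M+m)·ẍ + m·l·cosθ·θ̈ − m·l·sinθ·θ̇² = 16.249540 + -1.842429 − 0.008002 = 14.399109
step 2→3:
  ẍ = (ẋ'−ẋ)/dt = (-0.367434383−-0.350426785)/0.040726 = -0.417610
  θ̈ = (θ̇'−θ̇)/dt = (-1.796734629−-1.793826664)/0.040726 = -0.071403
  sinθ=-0.051131, cosθ=0.998692
  F = (M+m)·ẍ + m·l·cosθ·θ̈ − m·l·sinθ·θ̇² = -0.900531 + -0.020958 − -0.048356 = -0.873133
step 3→4:
  ẍ = (ẋ'−ẋ)/dt = (-0.366723653−-0.367434383)/0.040726 = 0.017452
  θ̈ = (θ̇'−θ̇)/dt = (-1.839138321−-1.796734629)/0.040726 = -1.041195
  sinθ=-0.123890, cosθ=0.992296
  F = (M+m)·ẍ + m·l·cosθ·θ̈ − m·l·sinθ·θ̇² = 0.037632 + -0.303654 − -0.117546 = -0.148475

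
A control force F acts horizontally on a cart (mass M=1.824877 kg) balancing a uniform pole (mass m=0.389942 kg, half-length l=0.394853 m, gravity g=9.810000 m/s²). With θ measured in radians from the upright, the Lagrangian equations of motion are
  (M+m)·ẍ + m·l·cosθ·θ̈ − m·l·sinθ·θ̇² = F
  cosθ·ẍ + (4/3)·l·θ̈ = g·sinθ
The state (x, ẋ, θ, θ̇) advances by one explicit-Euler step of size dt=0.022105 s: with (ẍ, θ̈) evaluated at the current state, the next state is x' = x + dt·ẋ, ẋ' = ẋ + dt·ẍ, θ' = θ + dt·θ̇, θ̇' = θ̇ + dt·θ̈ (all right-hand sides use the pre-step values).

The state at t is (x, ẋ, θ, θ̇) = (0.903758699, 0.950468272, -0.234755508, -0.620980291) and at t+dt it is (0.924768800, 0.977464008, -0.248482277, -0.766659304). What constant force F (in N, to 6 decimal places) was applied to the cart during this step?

ẍ = (ẋ'−ẋ)/dt = (0.977464008−0.950468272)/0.022105 = 1.221250
θ̈ = (θ̇'−θ̇)/dt = (-0.766659304−-0.620980291)/0.022105 = -6.590320
sinθ=-0.232605, cosθ=0.972571
F = (M+m)·ẍ + m·l·cosθ·θ̈ − m·l·sinθ·θ̇² = 2.704848 + -0.986878 − -0.013811 = 1.731781

F = 1.731781 N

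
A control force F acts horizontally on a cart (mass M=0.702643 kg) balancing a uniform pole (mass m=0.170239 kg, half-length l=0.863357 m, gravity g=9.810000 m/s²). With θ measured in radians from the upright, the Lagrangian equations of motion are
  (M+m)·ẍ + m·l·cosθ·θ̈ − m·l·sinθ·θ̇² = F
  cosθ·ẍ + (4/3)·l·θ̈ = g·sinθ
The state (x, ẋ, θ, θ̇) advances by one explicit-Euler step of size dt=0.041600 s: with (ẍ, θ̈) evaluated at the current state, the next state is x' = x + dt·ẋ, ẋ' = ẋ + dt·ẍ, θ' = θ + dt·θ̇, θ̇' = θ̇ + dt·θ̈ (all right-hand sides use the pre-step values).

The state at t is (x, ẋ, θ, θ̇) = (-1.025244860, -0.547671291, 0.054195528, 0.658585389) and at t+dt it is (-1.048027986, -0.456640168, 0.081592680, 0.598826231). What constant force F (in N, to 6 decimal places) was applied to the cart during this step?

F = 1.695804 N

ẍ = (ẋ'−ẋ)/dt = (-0.456640168−-0.547671291)/0.041600 = 2.188248
θ̈ = (θ̇'−θ̇)/dt = (0.598826231−0.658585389)/0.041600 = -1.436518
sinθ=0.054169, cosθ=0.998532
F = (M+m)·ẍ + m·l·cosθ·θ̈ − m·l·sinθ·θ̇² = 1.910082 + -0.210825 − 0.003453 = 1.695804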